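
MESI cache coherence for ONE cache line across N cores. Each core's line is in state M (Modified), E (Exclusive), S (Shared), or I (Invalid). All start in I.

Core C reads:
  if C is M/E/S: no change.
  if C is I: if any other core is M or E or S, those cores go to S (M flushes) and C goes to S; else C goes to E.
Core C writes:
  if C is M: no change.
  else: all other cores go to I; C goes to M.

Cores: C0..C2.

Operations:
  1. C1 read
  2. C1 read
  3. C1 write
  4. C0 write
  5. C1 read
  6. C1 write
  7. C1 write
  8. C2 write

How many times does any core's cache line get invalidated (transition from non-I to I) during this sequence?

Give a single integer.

Op 1: C1 read [C1 read from I: no other sharers -> C1=E (exclusive)] -> [I,E,I] (invalidations this op: 0; running total: 0)
Op 2: C1 read [C1 read: already in E, no change] -> [I,E,I] (invalidations this op: 0; running total: 0)
Op 3: C1 write [C1 write: invalidate none -> C1=M] -> [I,M,I] (invalidations this op: 0; running total: 0)
Op 4: C0 write [C0 write: invalidate ['C1=M'] -> C0=M] -> [M,I,I] (invalidations this op: 1; running total: 1)
Op 5: C1 read [C1 read from I: others=['C0=M'] -> C1=S, others downsized to S] -> [S,S,I] (invalidations this op: 0; running total: 1)
Op 6: C1 write [C1 write: invalidate ['C0=S'] -> C1=M] -> [I,M,I] (invalidations this op: 1; running total: 2)
Op 7: C1 write [C1 write: already M (modified), no change] -> [I,M,I] (invalidations this op: 0; running total: 2)
Op 8: C2 write [C2 write: invalidate ['C1=M'] -> C2=M] -> [I,I,M] (invalidations this op: 1; running total: 3)

Answer: 3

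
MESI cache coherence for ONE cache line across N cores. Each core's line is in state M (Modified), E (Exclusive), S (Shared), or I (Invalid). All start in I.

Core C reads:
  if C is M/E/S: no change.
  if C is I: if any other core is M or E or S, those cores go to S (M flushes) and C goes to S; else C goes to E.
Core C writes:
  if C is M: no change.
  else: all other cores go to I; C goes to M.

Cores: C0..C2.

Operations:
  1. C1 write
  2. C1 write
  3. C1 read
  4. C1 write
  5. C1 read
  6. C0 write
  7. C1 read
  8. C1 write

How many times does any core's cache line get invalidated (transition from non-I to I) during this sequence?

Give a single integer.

Op 1: C1 write [C1 write: invalidate none -> C1=M] -> [I,M,I] (invalidations this op: 0; running total: 0)
Op 2: C1 write [C1 write: already M (modified), no change] -> [I,M,I] (invalidations this op: 0; running total: 0)
Op 3: C1 read [C1 read: already in M, no change] -> [I,M,I] (invalidations this op: 0; running total: 0)
Op 4: C1 write [C1 write: already M (modified), no change] -> [I,M,I] (invalidations this op: 0; running total: 0)
Op 5: C1 read [C1 read: already in M, no change] -> [I,M,I] (invalidations this op: 0; running total: 0)
Op 6: C0 write [C0 write: invalidate ['C1=M'] -> C0=M] -> [M,I,I] (invalidations this op: 1; running total: 1)
Op 7: C1 read [C1 read from I: others=['C0=M'] -> C1=S, others downsized to S] -> [S,S,I] (invalidations this op: 0; running total: 1)
Op 8: C1 write [C1 write: invalidate ['C0=S'] -> C1=M] -> [I,M,I] (invalidations this op: 1; running total: 2)

Answer: 2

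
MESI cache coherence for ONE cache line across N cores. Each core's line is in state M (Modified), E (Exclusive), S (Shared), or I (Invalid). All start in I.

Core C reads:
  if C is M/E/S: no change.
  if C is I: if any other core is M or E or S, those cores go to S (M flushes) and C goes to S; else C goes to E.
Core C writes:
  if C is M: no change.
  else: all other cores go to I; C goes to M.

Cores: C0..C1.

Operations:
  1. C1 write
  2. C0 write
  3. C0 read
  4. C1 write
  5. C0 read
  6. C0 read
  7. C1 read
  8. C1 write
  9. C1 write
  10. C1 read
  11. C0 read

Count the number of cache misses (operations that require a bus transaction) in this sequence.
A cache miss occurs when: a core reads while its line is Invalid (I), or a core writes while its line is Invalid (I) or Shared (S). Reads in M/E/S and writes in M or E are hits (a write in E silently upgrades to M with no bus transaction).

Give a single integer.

Answer: 6

Derivation:
Op 1: C1 write [C1 write: invalidate none -> C1=M] -> [I,M] [MISS #1: write from I]
Op 2: C0 write [C0 write: invalidate ['C1=M'] -> C0=M] -> [M,I] [MISS #2: write from I]
Op 3: C0 read [C0 read: already in M, no change] -> [M,I] [hit: read from M]
Op 4: C1 write [C1 write: invalidate ['C0=M'] -> C1=M] -> [I,M] [MISS #3: write from I]
Op 5: C0 read [C0 read from I: others=['C1=M'] -> C0=S, others downsized to S] -> [S,S] [MISS #4: read from I]
Op 6: C0 read [C0 read: already in S, no change] -> [S,S] [hit: read from S]
Op 7: C1 read [C1 read: already in S, no change] -> [S,S] [hit: read from S]
Op 8: C1 write [C1 write: invalidate ['C0=S'] -> C1=M] -> [I,M] [MISS #5: write from S]
Op 9: C1 write [C1 write: already M (modified), no change] -> [I,M] [hit: write from M]
Op 10: C1 read [C1 read: already in M, no change] -> [I,M] [hit: read from M]
Op 11: C0 read [C0 read from I: others=['C1=M'] -> C0=S, others downsized to S] -> [S,S] [MISS #6: read from I]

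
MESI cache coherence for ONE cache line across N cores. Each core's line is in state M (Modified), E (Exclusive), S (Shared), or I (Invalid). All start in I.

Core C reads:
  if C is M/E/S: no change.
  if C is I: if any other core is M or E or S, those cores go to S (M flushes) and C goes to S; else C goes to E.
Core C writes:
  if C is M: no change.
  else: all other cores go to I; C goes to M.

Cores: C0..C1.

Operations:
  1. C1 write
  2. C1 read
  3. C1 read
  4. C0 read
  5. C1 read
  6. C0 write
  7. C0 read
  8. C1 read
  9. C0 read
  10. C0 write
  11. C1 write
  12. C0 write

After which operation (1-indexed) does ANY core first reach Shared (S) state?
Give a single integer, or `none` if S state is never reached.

Op 1: C1 write [C1 write: invalidate none -> C1=M] -> [I,M]
Op 2: C1 read [C1 read: already in M, no change] -> [I,M]
Op 3: C1 read [C1 read: already in M, no change] -> [I,M]
Op 4: C0 read [C0 read from I: others=['C1=M'] -> C0=S, others downsized to S] -> [S,S]
  -> First S state at op 4; remaining ops need not be traced.

Answer: 4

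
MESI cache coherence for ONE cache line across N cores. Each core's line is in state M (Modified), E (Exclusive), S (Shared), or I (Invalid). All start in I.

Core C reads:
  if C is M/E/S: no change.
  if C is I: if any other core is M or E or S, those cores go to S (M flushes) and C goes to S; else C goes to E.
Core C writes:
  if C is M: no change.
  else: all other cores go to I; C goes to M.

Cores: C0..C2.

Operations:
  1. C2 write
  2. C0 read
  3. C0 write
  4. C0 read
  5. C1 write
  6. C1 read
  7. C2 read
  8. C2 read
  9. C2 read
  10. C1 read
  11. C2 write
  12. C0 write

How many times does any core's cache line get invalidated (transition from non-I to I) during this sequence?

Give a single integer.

Answer: 4

Derivation:
Op 1: C2 write [C2 write: invalidate none -> C2=M] -> [I,I,M] (invalidations this op: 0; running total: 0)
Op 2: C0 read [C0 read from I: others=['C2=M'] -> C0=S, others downsized to S] -> [S,I,S] (invalidations this op: 0; running total: 0)
Op 3: C0 write [C0 write: invalidate ['C2=S'] -> C0=M] -> [M,I,I] (invalidations this op: 1; running total: 1)
Op 4: C0 read [C0 read: already in M, no change] -> [M,I,I] (invalidations this op: 0; running total: 1)
Op 5: C1 write [C1 write: invalidate ['C0=M'] -> C1=M] -> [I,M,I] (invalidations this op: 1; running total: 2)
Op 6: C1 read [C1 read: already in M, no change] -> [I,M,I] (invalidations this op: 0; running total: 2)
Op 7: C2 read [C2 read from I: others=['C1=M'] -> C2=S, others downsized to S] -> [I,S,S] (invalidations this op: 0; running total: 2)
Op 8: C2 read [C2 read: already in S, no change] -> [I,S,S] (invalidations this op: 0; running total: 2)
Op 9: C2 read [C2 read: already in S, no change] -> [I,S,S] (invalidations this op: 0; running total: 2)
Op 10: C1 read [C1 read: already in S, no change] -> [I,S,S] (invalidations this op: 0; running total: 2)
Op 11: C2 write [C2 write: invalidate ['C1=S'] -> C2=M] -> [I,I,M] (invalidations this op: 1; running total: 3)
Op 12: C0 write [C0 write: invalidate ['C2=M'] -> C0=M] -> [M,I,I] (invalidations this op: 1; running total: 4)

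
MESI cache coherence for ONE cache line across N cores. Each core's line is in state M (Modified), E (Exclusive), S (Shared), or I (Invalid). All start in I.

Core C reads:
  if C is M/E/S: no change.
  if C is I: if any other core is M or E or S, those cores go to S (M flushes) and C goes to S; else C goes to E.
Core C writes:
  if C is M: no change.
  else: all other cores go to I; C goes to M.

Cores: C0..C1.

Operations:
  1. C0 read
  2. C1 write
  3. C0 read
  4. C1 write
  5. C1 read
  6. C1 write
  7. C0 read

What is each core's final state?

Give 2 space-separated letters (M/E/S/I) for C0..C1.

Answer: S S

Derivation:
Op 1: C0 read [C0 read from I: no other sharers -> C0=E (exclusive)] -> [E,I]
Op 2: C1 write [C1 write: invalidate ['C0=E'] -> C1=M] -> [I,M]
Op 3: C0 read [C0 read from I: others=['C1=M'] -> C0=S, others downsized to S] -> [S,S]
Op 4: C1 write [C1 write: invalidate ['C0=S'] -> C1=M] -> [I,M]
Op 5: C1 read [C1 read: already in M, no change] -> [I,M]
Op 6: C1 write [C1 write: already M (modified), no change] -> [I,M]
Op 7: C0 read [C0 read from I: others=['C1=M'] -> C0=S, others downsized to S] -> [S,S]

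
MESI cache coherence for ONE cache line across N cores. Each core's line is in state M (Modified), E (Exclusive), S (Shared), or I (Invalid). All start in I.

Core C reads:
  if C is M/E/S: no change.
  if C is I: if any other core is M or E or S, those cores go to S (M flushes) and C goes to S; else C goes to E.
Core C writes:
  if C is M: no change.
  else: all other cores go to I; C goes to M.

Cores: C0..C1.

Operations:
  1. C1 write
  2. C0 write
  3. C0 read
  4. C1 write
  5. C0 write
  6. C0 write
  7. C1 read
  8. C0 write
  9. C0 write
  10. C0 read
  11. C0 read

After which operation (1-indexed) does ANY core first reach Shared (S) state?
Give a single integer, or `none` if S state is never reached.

Op 1: C1 write [C1 write: invalidate none -> C1=M] -> [I,M]
Op 2: C0 write [C0 write: invalidate ['C1=M'] -> C0=M] -> [M,I]
Op 3: C0 read [C0 read: already in M, no change] -> [M,I]
Op 4: C1 write [C1 write: invalidate ['C0=M'] -> C1=M] -> [I,M]
Op 5: C0 write [C0 write: invalidate ['C1=M'] -> C0=M] -> [M,I]
Op 6: C0 write [C0 write: already M (modified), no change] -> [M,I]
Op 7: C1 read [C1 read from I: others=['C0=M'] -> C1=S, others downsized to S] -> [S,S]
  -> First S state at op 7; remaining ops need not be traced.

Answer: 7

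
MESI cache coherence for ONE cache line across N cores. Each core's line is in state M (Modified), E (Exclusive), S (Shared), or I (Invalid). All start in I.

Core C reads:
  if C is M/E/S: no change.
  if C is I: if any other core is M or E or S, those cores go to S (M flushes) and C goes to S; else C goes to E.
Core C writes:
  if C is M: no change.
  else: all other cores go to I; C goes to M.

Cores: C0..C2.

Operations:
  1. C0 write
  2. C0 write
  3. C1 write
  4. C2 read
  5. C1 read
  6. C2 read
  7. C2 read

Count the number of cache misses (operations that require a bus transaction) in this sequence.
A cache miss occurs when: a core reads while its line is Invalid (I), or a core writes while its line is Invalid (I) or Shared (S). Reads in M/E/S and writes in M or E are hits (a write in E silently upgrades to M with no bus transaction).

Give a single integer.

Answer: 3

Derivation:
Op 1: C0 write [C0 write: invalidate none -> C0=M] -> [M,I,I] [MISS #1: write from I]
Op 2: C0 write [C0 write: already M (modified), no change] -> [M,I,I] [hit: write from M]
Op 3: C1 write [C1 write: invalidate ['C0=M'] -> C1=M] -> [I,M,I] [MISS #2: write from I]
Op 4: C2 read [C2 read from I: others=['C1=M'] -> C2=S, others downsized to S] -> [I,S,S] [MISS #3: read from I]
Op 5: C1 read [C1 read: already in S, no change] -> [I,S,S] [hit: read from S]
Op 6: C2 read [C2 read: already in S, no change] -> [I,S,S] [hit: read from S]
Op 7: C2 read [C2 read: already in S, no change] -> [I,S,S] [hit: read from S]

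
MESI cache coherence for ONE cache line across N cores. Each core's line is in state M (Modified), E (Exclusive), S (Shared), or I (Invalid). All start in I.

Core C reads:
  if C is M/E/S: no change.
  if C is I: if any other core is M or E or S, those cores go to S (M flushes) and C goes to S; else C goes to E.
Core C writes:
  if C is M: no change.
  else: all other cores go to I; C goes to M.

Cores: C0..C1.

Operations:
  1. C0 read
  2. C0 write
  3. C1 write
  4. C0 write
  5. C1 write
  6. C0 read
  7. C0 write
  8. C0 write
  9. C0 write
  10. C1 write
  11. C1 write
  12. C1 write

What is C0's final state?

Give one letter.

Answer: I

Derivation:
Op 1: C0 read [C0 read from I: no other sharers -> C0=E (exclusive)] -> [E,I]
Op 2: C0 write [C0 write: invalidate none -> C0=M] -> [M,I]
Op 3: C1 write [C1 write: invalidate ['C0=M'] -> C1=M] -> [I,M]
Op 4: C0 write [C0 write: invalidate ['C1=M'] -> C0=M] -> [M,I]
Op 5: C1 write [C1 write: invalidate ['C0=M'] -> C1=M] -> [I,M]
Op 6: C0 read [C0 read from I: others=['C1=M'] -> C0=S, others downsized to S] -> [S,S]
Op 7: C0 write [C0 write: invalidate ['C1=S'] -> C0=M] -> [M,I]
Op 8: C0 write [C0 write: already M (modified), no change] -> [M,I]
Op 9: C0 write [C0 write: already M (modified), no change] -> [M,I]
Op 10: C1 write [C1 write: invalidate ['C0=M'] -> C1=M] -> [I,M]
Op 11: C1 write [C1 write: already M (modified), no change] -> [I,M]
Op 12: C1 write [C1 write: already M (modified), no change] -> [I,M]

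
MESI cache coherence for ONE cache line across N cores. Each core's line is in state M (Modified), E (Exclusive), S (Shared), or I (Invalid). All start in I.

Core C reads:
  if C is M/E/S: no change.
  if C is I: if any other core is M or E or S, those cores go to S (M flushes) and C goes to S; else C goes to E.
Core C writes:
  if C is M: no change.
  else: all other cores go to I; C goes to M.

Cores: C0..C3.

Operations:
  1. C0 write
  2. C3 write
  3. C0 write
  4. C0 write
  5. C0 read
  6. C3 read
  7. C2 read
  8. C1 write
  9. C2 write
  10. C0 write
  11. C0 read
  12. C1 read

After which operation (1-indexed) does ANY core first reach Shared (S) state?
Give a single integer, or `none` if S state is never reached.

Op 1: C0 write [C0 write: invalidate none -> C0=M] -> [M,I,I,I]
Op 2: C3 write [C3 write: invalidate ['C0=M'] -> C3=M] -> [I,I,I,M]
Op 3: C0 write [C0 write: invalidate ['C3=M'] -> C0=M] -> [M,I,I,I]
Op 4: C0 write [C0 write: already M (modified), no change] -> [M,I,I,I]
Op 5: C0 read [C0 read: already in M, no change] -> [M,I,I,I]
Op 6: C3 read [C3 read from I: others=['C0=M'] -> C3=S, others downsized to S] -> [S,I,I,S]
  -> First S state at op 6; remaining ops need not be traced.

Answer: 6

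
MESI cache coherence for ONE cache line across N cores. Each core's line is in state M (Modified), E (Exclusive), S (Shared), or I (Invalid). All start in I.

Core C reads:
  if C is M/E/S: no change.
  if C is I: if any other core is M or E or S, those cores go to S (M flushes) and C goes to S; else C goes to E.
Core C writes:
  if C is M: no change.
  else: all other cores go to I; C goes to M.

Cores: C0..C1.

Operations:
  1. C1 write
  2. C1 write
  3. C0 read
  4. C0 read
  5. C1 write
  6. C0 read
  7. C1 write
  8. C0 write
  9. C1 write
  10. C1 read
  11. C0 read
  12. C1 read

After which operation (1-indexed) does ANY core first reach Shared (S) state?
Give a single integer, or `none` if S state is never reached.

Answer: 3

Derivation:
Op 1: C1 write [C1 write: invalidate none -> C1=M] -> [I,M]
Op 2: C1 write [C1 write: already M (modified), no change] -> [I,M]
Op 3: C0 read [C0 read from I: others=['C1=M'] -> C0=S, others downsized to S] -> [S,S]
  -> First S state at op 3; remaining ops need not be traced.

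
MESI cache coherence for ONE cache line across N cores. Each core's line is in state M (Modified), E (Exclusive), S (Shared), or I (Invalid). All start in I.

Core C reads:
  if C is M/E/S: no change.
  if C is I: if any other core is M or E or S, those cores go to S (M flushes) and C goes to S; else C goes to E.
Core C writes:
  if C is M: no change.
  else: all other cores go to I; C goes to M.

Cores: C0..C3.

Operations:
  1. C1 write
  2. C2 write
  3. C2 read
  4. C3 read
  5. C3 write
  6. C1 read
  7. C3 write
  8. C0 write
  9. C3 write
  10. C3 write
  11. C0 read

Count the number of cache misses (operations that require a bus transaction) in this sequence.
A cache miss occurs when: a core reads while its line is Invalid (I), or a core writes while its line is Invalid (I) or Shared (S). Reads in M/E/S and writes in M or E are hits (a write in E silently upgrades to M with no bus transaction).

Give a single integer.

Answer: 9

Derivation:
Op 1: C1 write [C1 write: invalidate none -> C1=M] -> [I,M,I,I] [MISS #1: write from I]
Op 2: C2 write [C2 write: invalidate ['C1=M'] -> C2=M] -> [I,I,M,I] [MISS #2: write from I]
Op 3: C2 read [C2 read: already in M, no change] -> [I,I,M,I] [hit: read from M]
Op 4: C3 read [C3 read from I: others=['C2=M'] -> C3=S, others downsized to S] -> [I,I,S,S] [MISS #3: read from I]
Op 5: C3 write [C3 write: invalidate ['C2=S'] -> C3=M] -> [I,I,I,M] [MISS #4: write from S]
Op 6: C1 read [C1 read from I: others=['C3=M'] -> C1=S, others downsized to S] -> [I,S,I,S] [MISS #5: read from I]
Op 7: C3 write [C3 write: invalidate ['C1=S'] -> C3=M] -> [I,I,I,M] [MISS #6: write from S]
Op 8: C0 write [C0 write: invalidate ['C3=M'] -> C0=M] -> [M,I,I,I] [MISS #7: write from I]
Op 9: C3 write [C3 write: invalidate ['C0=M'] -> C3=M] -> [I,I,I,M] [MISS #8: write from I]
Op 10: C3 write [C3 write: already M (modified), no change] -> [I,I,I,M] [hit: write from M]
Op 11: C0 read [C0 read from I: others=['C3=M'] -> C0=S, others downsized to S] -> [S,I,I,S] [MISS #9: read from I]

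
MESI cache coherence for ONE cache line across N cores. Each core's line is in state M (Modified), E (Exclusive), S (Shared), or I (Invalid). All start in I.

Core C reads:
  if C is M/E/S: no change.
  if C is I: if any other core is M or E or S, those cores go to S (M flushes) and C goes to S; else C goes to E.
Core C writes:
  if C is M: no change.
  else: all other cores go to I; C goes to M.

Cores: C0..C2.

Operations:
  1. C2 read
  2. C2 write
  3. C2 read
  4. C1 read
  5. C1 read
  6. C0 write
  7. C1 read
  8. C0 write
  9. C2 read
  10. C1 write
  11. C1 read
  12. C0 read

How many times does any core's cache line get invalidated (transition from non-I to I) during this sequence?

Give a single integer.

Answer: 5

Derivation:
Op 1: C2 read [C2 read from I: no other sharers -> C2=E (exclusive)] -> [I,I,E] (invalidations this op: 0; running total: 0)
Op 2: C2 write [C2 write: invalidate none -> C2=M] -> [I,I,M] (invalidations this op: 0; running total: 0)
Op 3: C2 read [C2 read: already in M, no change] -> [I,I,M] (invalidations this op: 0; running total: 0)
Op 4: C1 read [C1 read from I: others=['C2=M'] -> C1=S, others downsized to S] -> [I,S,S] (invalidations this op: 0; running total: 0)
Op 5: C1 read [C1 read: already in S, no change] -> [I,S,S] (invalidations this op: 0; running total: 0)
Op 6: C0 write [C0 write: invalidate ['C1=S', 'C2=S'] -> C0=M] -> [M,I,I] (invalidations this op: 2; running total: 2)
Op 7: C1 read [C1 read from I: others=['C0=M'] -> C1=S, others downsized to S] -> [S,S,I] (invalidations this op: 0; running total: 2)
Op 8: C0 write [C0 write: invalidate ['C1=S'] -> C0=M] -> [M,I,I] (invalidations this op: 1; running total: 3)
Op 9: C2 read [C2 read from I: others=['C0=M'] -> C2=S, others downsized to S] -> [S,I,S] (invalidations this op: 0; running total: 3)
Op 10: C1 write [C1 write: invalidate ['C0=S', 'C2=S'] -> C1=M] -> [I,M,I] (invalidations this op: 2; running total: 5)
Op 11: C1 read [C1 read: already in M, no change] -> [I,M,I] (invalidations this op: 0; running total: 5)
Op 12: C0 read [C0 read from I: others=['C1=M'] -> C0=S, others downsized to S] -> [S,S,I] (invalidations this op: 0; running total: 5)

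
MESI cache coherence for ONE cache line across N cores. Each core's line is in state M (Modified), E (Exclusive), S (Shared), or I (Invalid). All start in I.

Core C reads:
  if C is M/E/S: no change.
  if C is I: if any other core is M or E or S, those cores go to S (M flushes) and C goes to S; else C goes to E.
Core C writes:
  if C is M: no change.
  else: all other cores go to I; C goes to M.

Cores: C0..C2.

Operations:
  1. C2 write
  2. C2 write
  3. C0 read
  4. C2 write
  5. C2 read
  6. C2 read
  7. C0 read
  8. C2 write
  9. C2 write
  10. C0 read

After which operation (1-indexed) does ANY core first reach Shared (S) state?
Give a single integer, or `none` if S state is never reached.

Answer: 3

Derivation:
Op 1: C2 write [C2 write: invalidate none -> C2=M] -> [I,I,M]
Op 2: C2 write [C2 write: already M (modified), no change] -> [I,I,M]
Op 3: C0 read [C0 read from I: others=['C2=M'] -> C0=S, others downsized to S] -> [S,I,S]
  -> First S state at op 3; remaining ops need not be traced.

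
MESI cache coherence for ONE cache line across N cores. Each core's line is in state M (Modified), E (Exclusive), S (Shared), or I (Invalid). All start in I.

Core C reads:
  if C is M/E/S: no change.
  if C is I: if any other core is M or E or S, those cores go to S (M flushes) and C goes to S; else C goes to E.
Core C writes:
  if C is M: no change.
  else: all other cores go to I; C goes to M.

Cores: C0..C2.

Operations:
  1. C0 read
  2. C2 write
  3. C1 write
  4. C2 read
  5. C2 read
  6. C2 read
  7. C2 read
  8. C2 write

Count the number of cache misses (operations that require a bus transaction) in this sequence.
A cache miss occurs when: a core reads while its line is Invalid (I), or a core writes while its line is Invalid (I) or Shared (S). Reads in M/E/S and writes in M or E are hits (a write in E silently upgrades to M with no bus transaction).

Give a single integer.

Answer: 5

Derivation:
Op 1: C0 read [C0 read from I: no other sharers -> C0=E (exclusive)] -> [E,I,I] [MISS #1: read from I]
Op 2: C2 write [C2 write: invalidate ['C0=E'] -> C2=M] -> [I,I,M] [MISS #2: write from I]
Op 3: C1 write [C1 write: invalidate ['C2=M'] -> C1=M] -> [I,M,I] [MISS #3: write from I]
Op 4: C2 read [C2 read from I: others=['C1=M'] -> C2=S, others downsized to S] -> [I,S,S] [MISS #4: read from I]
Op 5: C2 read [C2 read: already in S, no change] -> [I,S,S] [hit: read from S]
Op 6: C2 read [C2 read: already in S, no change] -> [I,S,S] [hit: read from S]
Op 7: C2 read [C2 read: already in S, no change] -> [I,S,S] [hit: read from S]
Op 8: C2 write [C2 write: invalidate ['C1=S'] -> C2=M] -> [I,I,M] [MISS #5: write from S]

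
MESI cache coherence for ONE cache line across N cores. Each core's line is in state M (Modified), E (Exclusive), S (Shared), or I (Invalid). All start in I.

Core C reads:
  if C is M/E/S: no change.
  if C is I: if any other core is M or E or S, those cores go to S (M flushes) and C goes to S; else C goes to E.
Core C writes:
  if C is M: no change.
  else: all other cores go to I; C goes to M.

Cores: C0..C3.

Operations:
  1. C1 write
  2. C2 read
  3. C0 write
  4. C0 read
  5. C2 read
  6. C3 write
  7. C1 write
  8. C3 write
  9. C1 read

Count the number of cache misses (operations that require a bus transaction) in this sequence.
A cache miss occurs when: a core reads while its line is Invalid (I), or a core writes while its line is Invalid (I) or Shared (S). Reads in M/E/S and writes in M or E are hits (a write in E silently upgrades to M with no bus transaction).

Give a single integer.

Op 1: C1 write [C1 write: invalidate none -> C1=M] -> [I,M,I,I] [MISS #1: write from I]
Op 2: C2 read [C2 read from I: others=['C1=M'] -> C2=S, others downsized to S] -> [I,S,S,I] [MISS #2: read from I]
Op 3: C0 write [C0 write: invalidate ['C1=S', 'C2=S'] -> C0=M] -> [M,I,I,I] [MISS #3: write from I]
Op 4: C0 read [C0 read: already in M, no change] -> [M,I,I,I] [hit: read from M]
Op 5: C2 read [C2 read from I: others=['C0=M'] -> C2=S, others downsized to S] -> [S,I,S,I] [MISS #4: read from I]
Op 6: C3 write [C3 write: invalidate ['C0=S', 'C2=S'] -> C3=M] -> [I,I,I,M] [MISS #5: write from I]
Op 7: C1 write [C1 write: invalidate ['C3=M'] -> C1=M] -> [I,M,I,I] [MISS #6: write from I]
Op 8: C3 write [C3 write: invalidate ['C1=M'] -> C3=M] -> [I,I,I,M] [MISS #7: write from I]
Op 9: C1 read [C1 read from I: others=['C3=M'] -> C1=S, others downsized to S] -> [I,S,I,S] [MISS #8: read from I]

Answer: 8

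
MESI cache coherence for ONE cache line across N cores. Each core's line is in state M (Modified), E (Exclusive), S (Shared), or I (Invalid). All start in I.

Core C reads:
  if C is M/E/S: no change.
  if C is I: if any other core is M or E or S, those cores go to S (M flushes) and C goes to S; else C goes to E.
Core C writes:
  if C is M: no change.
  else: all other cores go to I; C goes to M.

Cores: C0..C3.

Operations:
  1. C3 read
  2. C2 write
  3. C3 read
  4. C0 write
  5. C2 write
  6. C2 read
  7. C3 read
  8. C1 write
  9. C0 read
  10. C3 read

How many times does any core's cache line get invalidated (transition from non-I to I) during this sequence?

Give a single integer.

Answer: 6

Derivation:
Op 1: C3 read [C3 read from I: no other sharers -> C3=E (exclusive)] -> [I,I,I,E] (invalidations this op: 0; running total: 0)
Op 2: C2 write [C2 write: invalidate ['C3=E'] -> C2=M] -> [I,I,M,I] (invalidations this op: 1; running total: 1)
Op 3: C3 read [C3 read from I: others=['C2=M'] -> C3=S, others downsized to S] -> [I,I,S,S] (invalidations this op: 0; running total: 1)
Op 4: C0 write [C0 write: invalidate ['C2=S', 'C3=S'] -> C0=M] -> [M,I,I,I] (invalidations this op: 2; running total: 3)
Op 5: C2 write [C2 write: invalidate ['C0=M'] -> C2=M] -> [I,I,M,I] (invalidations this op: 1; running total: 4)
Op 6: C2 read [C2 read: already in M, no change] -> [I,I,M,I] (invalidations this op: 0; running total: 4)
Op 7: C3 read [C3 read from I: others=['C2=M'] -> C3=S, others downsized to S] -> [I,I,S,S] (invalidations this op: 0; running total: 4)
Op 8: C1 write [C1 write: invalidate ['C2=S', 'C3=S'] -> C1=M] -> [I,M,I,I] (invalidations this op: 2; running total: 6)
Op 9: C0 read [C0 read from I: others=['C1=M'] -> C0=S, others downsized to S] -> [S,S,I,I] (invalidations this op: 0; running total: 6)
Op 10: C3 read [C3 read from I: others=['C0=S', 'C1=S'] -> C3=S, others downsized to S] -> [S,S,I,S] (invalidations this op: 0; running total: 6)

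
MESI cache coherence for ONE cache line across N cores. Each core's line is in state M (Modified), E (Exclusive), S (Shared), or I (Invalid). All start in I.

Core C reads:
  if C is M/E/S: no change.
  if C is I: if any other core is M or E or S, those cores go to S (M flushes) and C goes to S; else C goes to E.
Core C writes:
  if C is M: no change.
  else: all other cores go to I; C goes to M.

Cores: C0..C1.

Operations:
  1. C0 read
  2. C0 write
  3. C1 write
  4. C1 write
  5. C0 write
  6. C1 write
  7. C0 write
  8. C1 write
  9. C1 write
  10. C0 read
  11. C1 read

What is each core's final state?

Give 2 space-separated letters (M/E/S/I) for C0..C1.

Op 1: C0 read [C0 read from I: no other sharers -> C0=E (exclusive)] -> [E,I]
Op 2: C0 write [C0 write: invalidate none -> C0=M] -> [M,I]
Op 3: C1 write [C1 write: invalidate ['C0=M'] -> C1=M] -> [I,M]
Op 4: C1 write [C1 write: already M (modified), no change] -> [I,M]
Op 5: C0 write [C0 write: invalidate ['C1=M'] -> C0=M] -> [M,I]
Op 6: C1 write [C1 write: invalidate ['C0=M'] -> C1=M] -> [I,M]
Op 7: C0 write [C0 write: invalidate ['C1=M'] -> C0=M] -> [M,I]
Op 8: C1 write [C1 write: invalidate ['C0=M'] -> C1=M] -> [I,M]
Op 9: C1 write [C1 write: already M (modified), no change] -> [I,M]
Op 10: C0 read [C0 read from I: others=['C1=M'] -> C0=S, others downsized to S] -> [S,S]
Op 11: C1 read [C1 read: already in S, no change] -> [S,S]

Answer: S S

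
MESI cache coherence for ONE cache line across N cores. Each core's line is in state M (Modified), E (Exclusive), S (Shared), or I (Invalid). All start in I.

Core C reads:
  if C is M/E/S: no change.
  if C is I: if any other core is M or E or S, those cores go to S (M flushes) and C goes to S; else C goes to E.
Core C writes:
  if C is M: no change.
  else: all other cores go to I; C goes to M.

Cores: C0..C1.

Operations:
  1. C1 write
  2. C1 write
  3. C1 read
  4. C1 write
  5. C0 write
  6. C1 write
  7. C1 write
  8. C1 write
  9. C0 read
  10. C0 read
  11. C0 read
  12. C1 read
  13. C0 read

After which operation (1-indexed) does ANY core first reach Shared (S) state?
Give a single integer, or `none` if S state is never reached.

Answer: 9

Derivation:
Op 1: C1 write [C1 write: invalidate none -> C1=M] -> [I,M]
Op 2: C1 write [C1 write: already M (modified), no change] -> [I,M]
Op 3: C1 read [C1 read: already in M, no change] -> [I,M]
Op 4: C1 write [C1 write: already M (modified), no change] -> [I,M]
Op 5: C0 write [C0 write: invalidate ['C1=M'] -> C0=M] -> [M,I]
Op 6: C1 write [C1 write: invalidate ['C0=M'] -> C1=M] -> [I,M]
Op 7: C1 write [C1 write: already M (modified), no change] -> [I,M]
Op 8: C1 write [C1 write: already M (modified), no change] -> [I,M]
Op 9: C0 read [C0 read from I: others=['C1=M'] -> C0=S, others downsized to S] -> [S,S]
  -> First S state at op 9; remaining ops need not be traced.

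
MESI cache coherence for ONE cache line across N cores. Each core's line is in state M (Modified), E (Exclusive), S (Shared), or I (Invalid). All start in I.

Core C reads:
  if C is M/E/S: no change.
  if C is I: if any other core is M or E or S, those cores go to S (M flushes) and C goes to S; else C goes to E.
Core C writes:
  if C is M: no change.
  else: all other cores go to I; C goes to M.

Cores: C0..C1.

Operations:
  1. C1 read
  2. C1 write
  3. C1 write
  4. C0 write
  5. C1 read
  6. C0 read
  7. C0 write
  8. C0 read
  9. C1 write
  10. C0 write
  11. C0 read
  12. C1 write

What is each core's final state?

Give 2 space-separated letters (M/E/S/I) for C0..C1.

Op 1: C1 read [C1 read from I: no other sharers -> C1=E (exclusive)] -> [I,E]
Op 2: C1 write [C1 write: invalidate none -> C1=M] -> [I,M]
Op 3: C1 write [C1 write: already M (modified), no change] -> [I,M]
Op 4: C0 write [C0 write: invalidate ['C1=M'] -> C0=M] -> [M,I]
Op 5: C1 read [C1 read from I: others=['C0=M'] -> C1=S, others downsized to S] -> [S,S]
Op 6: C0 read [C0 read: already in S, no change] -> [S,S]
Op 7: C0 write [C0 write: invalidate ['C1=S'] -> C0=M] -> [M,I]
Op 8: C0 read [C0 read: already in M, no change] -> [M,I]
Op 9: C1 write [C1 write: invalidate ['C0=M'] -> C1=M] -> [I,M]
Op 10: C0 write [C0 write: invalidate ['C1=M'] -> C0=M] -> [M,I]
Op 11: C0 read [C0 read: already in M, no change] -> [M,I]
Op 12: C1 write [C1 write: invalidate ['C0=M'] -> C1=M] -> [I,M]

Answer: I M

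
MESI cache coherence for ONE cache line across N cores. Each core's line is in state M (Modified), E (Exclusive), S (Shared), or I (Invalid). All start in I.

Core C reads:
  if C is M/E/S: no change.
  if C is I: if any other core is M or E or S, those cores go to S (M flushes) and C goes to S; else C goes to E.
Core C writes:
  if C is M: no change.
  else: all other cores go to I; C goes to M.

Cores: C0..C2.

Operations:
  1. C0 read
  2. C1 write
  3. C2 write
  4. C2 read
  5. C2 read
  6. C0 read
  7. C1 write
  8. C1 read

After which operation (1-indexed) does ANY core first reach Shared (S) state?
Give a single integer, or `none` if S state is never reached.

Op 1: C0 read [C0 read from I: no other sharers -> C0=E (exclusive)] -> [E,I,I]
Op 2: C1 write [C1 write: invalidate ['C0=E'] -> C1=M] -> [I,M,I]
Op 3: C2 write [C2 write: invalidate ['C1=M'] -> C2=M] -> [I,I,M]
Op 4: C2 read [C2 read: already in M, no change] -> [I,I,M]
Op 5: C2 read [C2 read: already in M, no change] -> [I,I,M]
Op 6: C0 read [C0 read from I: others=['C2=M'] -> C0=S, others downsized to S] -> [S,I,S]
  -> First S state at op 6; remaining ops need not be traced.

Answer: 6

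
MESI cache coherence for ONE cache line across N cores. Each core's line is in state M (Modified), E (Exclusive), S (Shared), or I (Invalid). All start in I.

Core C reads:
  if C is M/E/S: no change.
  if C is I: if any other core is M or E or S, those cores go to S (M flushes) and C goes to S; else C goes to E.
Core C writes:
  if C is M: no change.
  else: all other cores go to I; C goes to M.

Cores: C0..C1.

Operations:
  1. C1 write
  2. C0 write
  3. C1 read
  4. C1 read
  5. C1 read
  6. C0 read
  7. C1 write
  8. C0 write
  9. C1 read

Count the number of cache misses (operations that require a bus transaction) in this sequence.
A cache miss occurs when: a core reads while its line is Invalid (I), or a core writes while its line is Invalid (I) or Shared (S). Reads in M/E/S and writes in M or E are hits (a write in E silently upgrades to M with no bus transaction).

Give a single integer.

Op 1: C1 write [C1 write: invalidate none -> C1=M] -> [I,M] [MISS #1: write from I]
Op 2: C0 write [C0 write: invalidate ['C1=M'] -> C0=M] -> [M,I] [MISS #2: write from I]
Op 3: C1 read [C1 read from I: others=['C0=M'] -> C1=S, others downsized to S] -> [S,S] [MISS #3: read from I]
Op 4: C1 read [C1 read: already in S, no change] -> [S,S] [hit: read from S]
Op 5: C1 read [C1 read: already in S, no change] -> [S,S] [hit: read from S]
Op 6: C0 read [C0 read: already in S, no change] -> [S,S] [hit: read from S]
Op 7: C1 write [C1 write: invalidate ['C0=S'] -> C1=M] -> [I,M] [MISS #4: write from S]
Op 8: C0 write [C0 write: invalidate ['C1=M'] -> C0=M] -> [M,I] [MISS #5: write from I]
Op 9: C1 read [C1 read from I: others=['C0=M'] -> C1=S, others downsized to S] -> [S,S] [MISS #6: read from I]

Answer: 6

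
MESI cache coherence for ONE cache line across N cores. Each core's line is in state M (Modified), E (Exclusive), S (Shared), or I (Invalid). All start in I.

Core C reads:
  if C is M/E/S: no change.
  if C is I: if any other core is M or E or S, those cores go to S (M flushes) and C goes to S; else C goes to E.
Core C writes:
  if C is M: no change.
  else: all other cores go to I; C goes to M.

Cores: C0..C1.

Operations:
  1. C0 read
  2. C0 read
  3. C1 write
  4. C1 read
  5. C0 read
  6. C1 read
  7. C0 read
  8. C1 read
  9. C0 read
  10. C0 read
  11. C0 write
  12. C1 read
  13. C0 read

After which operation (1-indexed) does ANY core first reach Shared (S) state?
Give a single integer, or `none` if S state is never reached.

Op 1: C0 read [C0 read from I: no other sharers -> C0=E (exclusive)] -> [E,I]
Op 2: C0 read [C0 read: already in E, no change] -> [E,I]
Op 3: C1 write [C1 write: invalidate ['C0=E'] -> C1=M] -> [I,M]
Op 4: C1 read [C1 read: already in M, no change] -> [I,M]
Op 5: C0 read [C0 read from I: others=['C1=M'] -> C0=S, others downsized to S] -> [S,S]
  -> First S state at op 5; remaining ops need not be traced.

Answer: 5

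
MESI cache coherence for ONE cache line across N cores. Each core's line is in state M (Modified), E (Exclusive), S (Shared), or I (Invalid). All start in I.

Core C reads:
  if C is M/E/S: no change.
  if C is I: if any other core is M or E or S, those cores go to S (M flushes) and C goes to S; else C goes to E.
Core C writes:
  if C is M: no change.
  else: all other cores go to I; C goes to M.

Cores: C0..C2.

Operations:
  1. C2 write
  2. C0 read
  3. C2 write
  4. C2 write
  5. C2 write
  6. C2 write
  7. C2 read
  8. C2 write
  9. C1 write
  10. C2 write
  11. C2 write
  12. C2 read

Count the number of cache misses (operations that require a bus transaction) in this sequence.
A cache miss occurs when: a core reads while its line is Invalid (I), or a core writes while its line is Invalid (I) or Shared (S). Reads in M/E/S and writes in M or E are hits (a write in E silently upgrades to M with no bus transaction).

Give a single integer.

Op 1: C2 write [C2 write: invalidate none -> C2=M] -> [I,I,M] [MISS #1: write from I]
Op 2: C0 read [C0 read from I: others=['C2=M'] -> C0=S, others downsized to S] -> [S,I,S] [MISS #2: read from I]
Op 3: C2 write [C2 write: invalidate ['C0=S'] -> C2=M] -> [I,I,M] [MISS #3: write from S]
Op 4: C2 write [C2 write: already M (modified), no change] -> [I,I,M] [hit: write from M]
Op 5: C2 write [C2 write: already M (modified), no change] -> [I,I,M] [hit: write from M]
Op 6: C2 write [C2 write: already M (modified), no change] -> [I,I,M] [hit: write from M]
Op 7: C2 read [C2 read: already in M, no change] -> [I,I,M] [hit: read from M]
Op 8: C2 write [C2 write: already M (modified), no change] -> [I,I,M] [hit: write from M]
Op 9: C1 write [C1 write: invalidate ['C2=M'] -> C1=M] -> [I,M,I] [MISS #4: write from I]
Op 10: C2 write [C2 write: invalidate ['C1=M'] -> C2=M] -> [I,I,M] [MISS #5: write from I]
Op 11: C2 write [C2 write: already M (modified), no change] -> [I,I,M] [hit: write from M]
Op 12: C2 read [C2 read: already in M, no change] -> [I,I,M] [hit: read from M]

Answer: 5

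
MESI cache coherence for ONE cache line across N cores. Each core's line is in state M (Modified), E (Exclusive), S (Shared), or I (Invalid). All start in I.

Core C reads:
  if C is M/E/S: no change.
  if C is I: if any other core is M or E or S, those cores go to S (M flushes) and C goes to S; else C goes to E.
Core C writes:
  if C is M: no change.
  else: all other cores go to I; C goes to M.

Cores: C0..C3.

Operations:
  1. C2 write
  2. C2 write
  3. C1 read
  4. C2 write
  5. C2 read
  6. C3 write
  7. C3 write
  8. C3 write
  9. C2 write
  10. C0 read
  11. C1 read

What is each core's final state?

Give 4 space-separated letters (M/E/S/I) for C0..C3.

Op 1: C2 write [C2 write: invalidate none -> C2=M] -> [I,I,M,I]
Op 2: C2 write [C2 write: already M (modified), no change] -> [I,I,M,I]
Op 3: C1 read [C1 read from I: others=['C2=M'] -> C1=S, others downsized to S] -> [I,S,S,I]
Op 4: C2 write [C2 write: invalidate ['C1=S'] -> C2=M] -> [I,I,M,I]
Op 5: C2 read [C2 read: already in M, no change] -> [I,I,M,I]
Op 6: C3 write [C3 write: invalidate ['C2=M'] -> C3=M] -> [I,I,I,M]
Op 7: C3 write [C3 write: already M (modified), no change] -> [I,I,I,M]
Op 8: C3 write [C3 write: already M (modified), no change] -> [I,I,I,M]
Op 9: C2 write [C2 write: invalidate ['C3=M'] -> C2=M] -> [I,I,M,I]
Op 10: C0 read [C0 read from I: others=['C2=M'] -> C0=S, others downsized to S] -> [S,I,S,I]
Op 11: C1 read [C1 read from I: others=['C0=S', 'C2=S'] -> C1=S, others downsized to S] -> [S,S,S,I]

Answer: S S S I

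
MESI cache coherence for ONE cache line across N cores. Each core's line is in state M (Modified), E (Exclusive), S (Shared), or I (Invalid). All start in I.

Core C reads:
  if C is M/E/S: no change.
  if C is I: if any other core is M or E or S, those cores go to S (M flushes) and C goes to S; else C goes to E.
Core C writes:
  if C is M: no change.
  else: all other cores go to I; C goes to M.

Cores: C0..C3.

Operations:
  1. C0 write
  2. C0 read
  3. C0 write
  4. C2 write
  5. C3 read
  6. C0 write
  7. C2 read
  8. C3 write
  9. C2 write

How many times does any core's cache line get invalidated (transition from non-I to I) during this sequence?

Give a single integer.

Op 1: C0 write [C0 write: invalidate none -> C0=M] -> [M,I,I,I] (invalidations this op: 0; running total: 0)
Op 2: C0 read [C0 read: already in M, no change] -> [M,I,I,I] (invalidations this op: 0; running total: 0)
Op 3: C0 write [C0 write: already M (modified), no change] -> [M,I,I,I] (invalidations this op: 0; running total: 0)
Op 4: C2 write [C2 write: invalidate ['C0=M'] -> C2=M] -> [I,I,M,I] (invalidations this op: 1; running total: 1)
Op 5: C3 read [C3 read from I: others=['C2=M'] -> C3=S, others downsized to S] -> [I,I,S,S] (invalidations this op: 0; running total: 1)
Op 6: C0 write [C0 write: invalidate ['C2=S', 'C3=S'] -> C0=M] -> [M,I,I,I] (invalidations this op: 2; running total: 3)
Op 7: C2 read [C2 read from I: others=['C0=M'] -> C2=S, others downsized to S] -> [S,I,S,I] (invalidations this op: 0; running total: 3)
Op 8: C3 write [C3 write: invalidate ['C0=S', 'C2=S'] -> C3=M] -> [I,I,I,M] (invalidations this op: 2; running total: 5)
Op 9: C2 write [C2 write: invalidate ['C3=M'] -> C2=M] -> [I,I,M,I] (invalidations this op: 1; running total: 6)

Answer: 6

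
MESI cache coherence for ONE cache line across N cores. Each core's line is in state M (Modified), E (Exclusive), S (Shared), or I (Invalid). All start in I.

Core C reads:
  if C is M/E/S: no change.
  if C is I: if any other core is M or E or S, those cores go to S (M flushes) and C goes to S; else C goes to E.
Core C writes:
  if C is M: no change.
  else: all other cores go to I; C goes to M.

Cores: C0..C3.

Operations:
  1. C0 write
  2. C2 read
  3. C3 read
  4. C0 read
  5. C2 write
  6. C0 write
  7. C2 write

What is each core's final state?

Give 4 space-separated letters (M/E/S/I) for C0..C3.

Answer: I I M I

Derivation:
Op 1: C0 write [C0 write: invalidate none -> C0=M] -> [M,I,I,I]
Op 2: C2 read [C2 read from I: others=['C0=M'] -> C2=S, others downsized to S] -> [S,I,S,I]
Op 3: C3 read [C3 read from I: others=['C0=S', 'C2=S'] -> C3=S, others downsized to S] -> [S,I,S,S]
Op 4: C0 read [C0 read: already in S, no change] -> [S,I,S,S]
Op 5: C2 write [C2 write: invalidate ['C0=S', 'C3=S'] -> C2=M] -> [I,I,M,I]
Op 6: C0 write [C0 write: invalidate ['C2=M'] -> C0=M] -> [M,I,I,I]
Op 7: C2 write [C2 write: invalidate ['C0=M'] -> C2=M] -> [I,I,M,I]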